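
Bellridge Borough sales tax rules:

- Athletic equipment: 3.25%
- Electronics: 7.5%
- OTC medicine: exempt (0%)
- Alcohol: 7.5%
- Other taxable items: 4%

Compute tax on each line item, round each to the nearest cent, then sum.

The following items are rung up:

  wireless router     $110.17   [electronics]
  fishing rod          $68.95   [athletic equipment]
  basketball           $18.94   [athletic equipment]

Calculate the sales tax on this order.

Wireless router $110.17: electronics → 7.5% → $8.26
Fishing rod $68.95: athletic equipment → 3.25% → $2.24
Basketball $18.94: athletic equipment → 3.25% → $0.62
Total tax = $8.26 + $2.24 + $0.62 = $11.12

$11.12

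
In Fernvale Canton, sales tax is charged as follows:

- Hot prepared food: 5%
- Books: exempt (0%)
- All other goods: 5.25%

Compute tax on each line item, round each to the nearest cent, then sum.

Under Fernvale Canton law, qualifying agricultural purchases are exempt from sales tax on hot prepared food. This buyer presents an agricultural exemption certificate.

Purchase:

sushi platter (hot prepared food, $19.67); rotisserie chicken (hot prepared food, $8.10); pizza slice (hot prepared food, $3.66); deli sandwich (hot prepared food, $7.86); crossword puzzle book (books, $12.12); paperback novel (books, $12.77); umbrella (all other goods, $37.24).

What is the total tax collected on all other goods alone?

Umbrella $37.24: all other goods → 5.25% → $1.96
Tax on all other goods = $1.96

$1.96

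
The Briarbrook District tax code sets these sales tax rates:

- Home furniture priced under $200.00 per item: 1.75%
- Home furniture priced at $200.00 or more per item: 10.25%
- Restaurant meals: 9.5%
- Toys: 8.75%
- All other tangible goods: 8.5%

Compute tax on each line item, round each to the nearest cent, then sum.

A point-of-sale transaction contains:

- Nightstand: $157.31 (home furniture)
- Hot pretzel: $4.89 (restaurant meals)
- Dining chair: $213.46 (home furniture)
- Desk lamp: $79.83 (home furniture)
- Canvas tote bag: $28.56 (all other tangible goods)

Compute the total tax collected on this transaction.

Nightstand $157.31: home furniture, under $200.00 → 1.75% → $2.75
Hot pretzel $4.89: restaurant meals → 9.5% → $0.46
Dining chair $213.46: home furniture, $200.00 or more → 10.25% → $21.88
Desk lamp $79.83: home furniture, under $200.00 → 1.75% → $1.40
Canvas tote bag $28.56: all other tangible goods → 8.5% → $2.43
Total tax = $2.75 + $0.46 + $21.88 + $1.40 + $2.43 = $28.92

$28.92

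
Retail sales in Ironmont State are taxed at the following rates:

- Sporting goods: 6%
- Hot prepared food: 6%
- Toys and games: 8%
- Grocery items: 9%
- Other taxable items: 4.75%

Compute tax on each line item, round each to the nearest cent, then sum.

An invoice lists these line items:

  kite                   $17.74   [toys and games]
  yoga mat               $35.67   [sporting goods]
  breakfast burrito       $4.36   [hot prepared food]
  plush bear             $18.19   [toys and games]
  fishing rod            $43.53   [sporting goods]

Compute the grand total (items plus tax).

$127.38

Kite $17.74: toys and games → 8% → $1.42
Yoga mat $35.67: sporting goods → 6% → $2.14
Breakfast burrito $4.36: hot prepared food → 6% → $0.26
Plush bear $18.19: toys and games → 8% → $1.46
Fishing rod $43.53: sporting goods → 6% → $2.61
Subtotal = $119.49; tax = $7.89; total due = $127.38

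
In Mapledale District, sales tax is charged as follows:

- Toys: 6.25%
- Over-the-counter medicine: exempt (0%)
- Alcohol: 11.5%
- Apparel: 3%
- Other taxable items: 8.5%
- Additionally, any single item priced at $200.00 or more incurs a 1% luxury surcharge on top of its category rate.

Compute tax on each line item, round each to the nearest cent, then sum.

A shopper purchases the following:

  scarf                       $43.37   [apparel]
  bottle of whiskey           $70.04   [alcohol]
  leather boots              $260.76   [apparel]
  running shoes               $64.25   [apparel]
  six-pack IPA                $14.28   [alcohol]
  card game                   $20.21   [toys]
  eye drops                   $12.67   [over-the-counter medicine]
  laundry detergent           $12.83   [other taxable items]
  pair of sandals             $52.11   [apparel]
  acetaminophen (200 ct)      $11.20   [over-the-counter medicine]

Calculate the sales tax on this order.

$27.26

Scarf $43.37: apparel → 3% → $1.30
Bottle of whiskey $70.04: alcohol → 11.5% → $8.05
Leather boots $260.76: apparel → 3% + 1% surcharge = 4% → $10.43
Running shoes $64.25: apparel → 3% → $1.93
Six-pack IPA $14.28: alcohol → 11.5% → $1.64
Card game $20.21: toys → 6.25% → $1.26
Eye drops $12.67: over-the-counter medicine → 0% → $0.00
Laundry detergent $12.83: other taxable items → 8.5% → $1.09
Pair of sandals $52.11: apparel → 3% → $1.56
Acetaminophen (200 ct) $11.20: over-the-counter medicine → 0% → $0.00
Total tax = $1.30 + $8.05 + $10.43 + $1.93 + $1.64 + $1.26 + $1.09 + $1.56 = $27.26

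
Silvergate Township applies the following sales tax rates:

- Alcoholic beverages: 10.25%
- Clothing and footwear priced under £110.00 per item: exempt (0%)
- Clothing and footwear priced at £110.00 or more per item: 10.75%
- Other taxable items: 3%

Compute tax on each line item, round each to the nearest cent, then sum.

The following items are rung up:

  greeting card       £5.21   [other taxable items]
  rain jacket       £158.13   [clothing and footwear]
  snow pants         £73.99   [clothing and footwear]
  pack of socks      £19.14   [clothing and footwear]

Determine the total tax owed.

£17.16

Greeting card £5.21: other taxable items → 3% → £0.16
Rain jacket £158.13: clothing and footwear, £110.00 or more → 10.75% → £17.00
Snow pants £73.99: clothing and footwear, under £110.00 → 0% → £0.00
Pack of socks £19.14: clothing and footwear, under £110.00 → 0% → £0.00
Total tax = £0.16 + £17.00 = £17.16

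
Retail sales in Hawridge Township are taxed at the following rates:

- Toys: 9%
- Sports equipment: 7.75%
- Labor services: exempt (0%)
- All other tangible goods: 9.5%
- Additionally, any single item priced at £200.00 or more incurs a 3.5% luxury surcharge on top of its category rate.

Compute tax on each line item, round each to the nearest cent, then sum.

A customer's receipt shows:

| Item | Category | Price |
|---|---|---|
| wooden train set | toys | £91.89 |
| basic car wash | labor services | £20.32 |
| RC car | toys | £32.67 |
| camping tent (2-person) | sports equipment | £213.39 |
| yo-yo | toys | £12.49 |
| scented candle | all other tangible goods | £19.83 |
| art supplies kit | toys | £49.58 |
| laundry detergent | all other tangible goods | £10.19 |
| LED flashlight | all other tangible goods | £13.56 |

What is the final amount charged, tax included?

£508.86

Wooden train set £91.89: toys → 9% → £8.27
Basic car wash £20.32: labor services → 0% → £0.00
RC car £32.67: toys → 9% → £2.94
Camping tent (2-person) £213.39: sports equipment → 7.75% + 3.5% surcharge = 11.25% → £24.01
Yo-yo £12.49: toys → 9% → £1.12
Scented candle £19.83: all other tangible goods → 9.5% → £1.88
Art supplies kit £49.58: toys → 9% → £4.46
Laundry detergent £10.19: all other tangible goods → 9.5% → £0.97
LED flashlight £13.56: all other tangible goods → 9.5% → £1.29
Subtotal = £463.92; tax = £44.94; total due = £508.86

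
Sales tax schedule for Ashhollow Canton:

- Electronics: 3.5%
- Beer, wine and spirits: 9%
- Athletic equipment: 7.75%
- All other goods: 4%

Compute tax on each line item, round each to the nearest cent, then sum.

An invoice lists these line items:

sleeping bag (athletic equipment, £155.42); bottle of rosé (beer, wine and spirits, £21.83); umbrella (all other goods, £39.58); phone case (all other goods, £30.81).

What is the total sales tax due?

Sleeping bag £155.42: athletic equipment → 7.75% → £12.05
Bottle of rosé £21.83: beer, wine and spirits → 9% → £1.96
Umbrella £39.58: all other goods → 4% → £1.58
Phone case £30.81: all other goods → 4% → £1.23
Total tax = £12.05 + £1.96 + £1.58 + £1.23 = £16.82

£16.82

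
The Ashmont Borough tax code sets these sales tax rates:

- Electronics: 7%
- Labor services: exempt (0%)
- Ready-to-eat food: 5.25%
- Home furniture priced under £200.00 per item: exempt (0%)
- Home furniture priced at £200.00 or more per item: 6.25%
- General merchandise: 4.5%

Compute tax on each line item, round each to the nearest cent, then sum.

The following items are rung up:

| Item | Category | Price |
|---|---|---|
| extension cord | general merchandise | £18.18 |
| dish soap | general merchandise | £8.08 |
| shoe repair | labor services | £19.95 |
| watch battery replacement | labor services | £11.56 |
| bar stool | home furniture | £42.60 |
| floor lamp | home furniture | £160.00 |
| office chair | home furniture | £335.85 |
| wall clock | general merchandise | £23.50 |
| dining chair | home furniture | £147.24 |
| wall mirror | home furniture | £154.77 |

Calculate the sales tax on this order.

£23.23

Extension cord £18.18: general merchandise → 4.5% → £0.82
Dish soap £8.08: general merchandise → 4.5% → £0.36
Shoe repair £19.95: labor services → 0% → £0.00
Watch battery replacement £11.56: labor services → 0% → £0.00
Bar stool £42.60: home furniture, under £200.00 → 0% → £0.00
Floor lamp £160.00: home furniture, under £200.00 → 0% → £0.00
Office chair £335.85: home furniture, £200.00 or more → 6.25% → £20.99
Wall clock £23.50: general merchandise → 4.5% → £1.06
Dining chair £147.24: home furniture, under £200.00 → 0% → £0.00
Wall mirror £154.77: home furniture, under £200.00 → 0% → £0.00
Total tax = £0.82 + £0.36 + £20.99 + £1.06 = £23.23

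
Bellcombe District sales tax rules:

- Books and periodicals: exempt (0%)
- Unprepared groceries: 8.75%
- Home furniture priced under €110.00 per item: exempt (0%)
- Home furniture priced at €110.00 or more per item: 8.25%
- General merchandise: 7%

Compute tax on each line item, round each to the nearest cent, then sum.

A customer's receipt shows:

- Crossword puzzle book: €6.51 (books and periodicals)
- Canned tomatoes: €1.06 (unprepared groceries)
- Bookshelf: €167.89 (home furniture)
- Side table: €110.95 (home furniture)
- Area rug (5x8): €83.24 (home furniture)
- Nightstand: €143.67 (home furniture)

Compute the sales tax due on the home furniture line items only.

Bookshelf €167.89: home furniture, €110.00 or more → 8.25% → €13.85
Side table €110.95: home furniture, €110.00 or more → 8.25% → €9.15
Area rug (5x8) €83.24: home furniture, under €110.00 → 0% → €0.00
Nightstand €143.67: home furniture, €110.00 or more → 8.25% → €11.85
Tax on home furniture = €13.85 + €9.15 + €0.00 + €11.85 = €34.85

€34.85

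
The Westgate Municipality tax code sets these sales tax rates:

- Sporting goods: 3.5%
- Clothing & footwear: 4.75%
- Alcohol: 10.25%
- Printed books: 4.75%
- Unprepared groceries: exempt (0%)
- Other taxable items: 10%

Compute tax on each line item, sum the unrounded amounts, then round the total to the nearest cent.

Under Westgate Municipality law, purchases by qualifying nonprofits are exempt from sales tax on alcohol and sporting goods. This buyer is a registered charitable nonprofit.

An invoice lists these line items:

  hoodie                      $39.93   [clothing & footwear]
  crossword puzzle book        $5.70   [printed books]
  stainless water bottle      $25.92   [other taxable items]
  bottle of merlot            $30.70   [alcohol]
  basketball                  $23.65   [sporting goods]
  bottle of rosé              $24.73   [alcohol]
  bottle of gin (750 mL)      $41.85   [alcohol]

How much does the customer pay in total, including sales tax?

Hoodie $39.93: clothing & footwear → 4.75% → $1.896675
Crossword puzzle book $5.70: printed books → 4.75% → $0.27075
Stainless water bottle $25.92: other taxable items → 10% → $2.592
Bottle of merlot $30.70: alcohol, buyer-exempt → 0% → $0.00
Basketball $23.65: sporting goods, buyer-exempt → 0% → $0.00
Bottle of rosé $24.73: alcohol, buyer-exempt → 0% → $0.00
Bottle of gin (750 mL) $41.85: alcohol, buyer-exempt → 0% → $0.00
Subtotal = $192.48; unrounded tax = $4.759425 → $4.76; total due = $197.24

$197.24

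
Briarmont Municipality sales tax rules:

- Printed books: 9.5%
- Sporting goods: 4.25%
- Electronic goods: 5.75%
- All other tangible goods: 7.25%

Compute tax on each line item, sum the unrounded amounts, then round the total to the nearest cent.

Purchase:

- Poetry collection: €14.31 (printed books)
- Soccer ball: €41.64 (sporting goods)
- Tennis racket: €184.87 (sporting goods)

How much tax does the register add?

€10.99

Poetry collection €14.31: printed books → 9.5% → €1.35945
Soccer ball €41.64: sporting goods → 4.25% → €1.7697
Tennis racket €184.87: sporting goods → 4.25% → €7.856975
Unrounded tax sum = €10.986125 → €10.99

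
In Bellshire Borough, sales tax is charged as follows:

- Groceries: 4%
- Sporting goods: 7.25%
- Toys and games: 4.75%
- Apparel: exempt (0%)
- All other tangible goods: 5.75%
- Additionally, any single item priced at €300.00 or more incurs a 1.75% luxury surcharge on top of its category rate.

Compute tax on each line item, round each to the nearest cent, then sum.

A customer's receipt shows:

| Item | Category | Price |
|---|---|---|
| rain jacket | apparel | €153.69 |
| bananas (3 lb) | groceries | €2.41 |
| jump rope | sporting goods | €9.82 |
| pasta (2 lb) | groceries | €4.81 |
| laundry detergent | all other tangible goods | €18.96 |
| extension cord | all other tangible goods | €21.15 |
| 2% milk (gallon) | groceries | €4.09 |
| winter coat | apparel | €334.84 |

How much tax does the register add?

Rain jacket €153.69: apparel → 0% → €0.00
Bananas (3 lb) €2.41: groceries → 4% → €0.10
Jump rope €9.82: sporting goods → 7.25% → €0.71
Pasta (2 lb) €4.81: groceries → 4% → €0.19
Laundry detergent €18.96: all other tangible goods → 5.75% → €1.09
Extension cord €21.15: all other tangible goods → 5.75% → €1.22
2% milk (gallon) €4.09: groceries → 4% → €0.16
Winter coat €334.84: apparel → 0% + 1.75% surcharge = 1.75% → €5.86
Total tax = €0.10 + €0.71 + €0.19 + €1.09 + €1.22 + €0.16 + €5.86 = €9.33

€9.33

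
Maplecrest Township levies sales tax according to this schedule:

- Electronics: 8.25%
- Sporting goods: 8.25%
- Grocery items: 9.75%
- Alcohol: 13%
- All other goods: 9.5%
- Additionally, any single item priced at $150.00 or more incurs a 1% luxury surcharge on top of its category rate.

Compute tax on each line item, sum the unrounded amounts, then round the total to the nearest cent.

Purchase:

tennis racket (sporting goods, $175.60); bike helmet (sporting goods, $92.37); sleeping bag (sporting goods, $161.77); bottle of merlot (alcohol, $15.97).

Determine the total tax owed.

Tennis racket $175.60: sporting goods → 8.25% + 1% surcharge = 9.25% → $16.243
Bike helmet $92.37: sporting goods → 8.25% → $7.620525
Sleeping bag $161.77: sporting goods → 8.25% + 1% surcharge = 9.25% → $14.963725
Bottle of merlot $15.97: alcohol → 13% → $2.0761
Unrounded tax sum = $40.90335 → $40.90

$40.90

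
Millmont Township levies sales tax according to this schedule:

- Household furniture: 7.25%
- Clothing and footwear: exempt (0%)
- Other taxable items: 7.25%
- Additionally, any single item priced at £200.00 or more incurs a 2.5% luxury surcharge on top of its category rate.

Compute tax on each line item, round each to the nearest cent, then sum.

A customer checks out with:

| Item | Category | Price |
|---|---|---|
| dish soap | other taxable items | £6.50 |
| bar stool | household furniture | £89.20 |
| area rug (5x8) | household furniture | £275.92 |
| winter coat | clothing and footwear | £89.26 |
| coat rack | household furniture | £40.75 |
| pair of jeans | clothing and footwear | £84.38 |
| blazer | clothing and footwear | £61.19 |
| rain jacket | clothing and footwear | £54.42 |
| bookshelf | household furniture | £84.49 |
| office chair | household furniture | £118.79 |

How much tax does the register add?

Dish soap £6.50: other taxable items → 7.25% → £0.47
Bar stool £89.20: household furniture → 7.25% → £6.47
Area rug (5x8) £275.92: household furniture → 7.25% + 2.5% surcharge = 9.75% → £26.90
Winter coat £89.26: clothing and footwear → 0% → £0.00
Coat rack £40.75: household furniture → 7.25% → £2.95
Pair of jeans £84.38: clothing and footwear → 0% → £0.00
Blazer £61.19: clothing and footwear → 0% → £0.00
Rain jacket £54.42: clothing and footwear → 0% → £0.00
Bookshelf £84.49: household furniture → 7.25% → £6.13
Office chair £118.79: household furniture → 7.25% → £8.61
Total tax = £0.47 + £6.47 + £26.90 + £2.95 + £6.13 + £8.61 = £51.53

£51.53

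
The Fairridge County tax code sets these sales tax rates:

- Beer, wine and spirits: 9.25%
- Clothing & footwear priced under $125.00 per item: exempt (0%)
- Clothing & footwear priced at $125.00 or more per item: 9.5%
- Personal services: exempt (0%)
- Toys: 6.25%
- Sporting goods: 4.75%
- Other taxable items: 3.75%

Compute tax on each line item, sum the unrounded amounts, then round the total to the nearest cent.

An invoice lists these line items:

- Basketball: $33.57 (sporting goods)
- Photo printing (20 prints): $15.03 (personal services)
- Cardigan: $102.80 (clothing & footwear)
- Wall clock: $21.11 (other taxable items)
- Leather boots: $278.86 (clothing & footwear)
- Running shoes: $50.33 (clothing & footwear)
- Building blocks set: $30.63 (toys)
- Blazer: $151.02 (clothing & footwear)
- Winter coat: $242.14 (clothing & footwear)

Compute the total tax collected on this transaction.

Basketball $33.57: sporting goods → 4.75% → $1.594575
Photo printing (20 prints) $15.03: personal services → 0% → $0.00
Cardigan $102.80: clothing & footwear, under $125.00 → 0% → $0.00
Wall clock $21.11: other taxable items → 3.75% → $0.791625
Leather boots $278.86: clothing & footwear, $125.00 or more → 9.5% → $26.4917
Running shoes $50.33: clothing & footwear, under $125.00 → 0% → $0.00
Building blocks set $30.63: toys → 6.25% → $1.914375
Blazer $151.02: clothing & footwear, $125.00 or more → 9.5% → $14.3469
Winter coat $242.14: clothing & footwear, $125.00 or more → 9.5% → $23.0033
Unrounded tax sum = $68.142475 → $68.14

$68.14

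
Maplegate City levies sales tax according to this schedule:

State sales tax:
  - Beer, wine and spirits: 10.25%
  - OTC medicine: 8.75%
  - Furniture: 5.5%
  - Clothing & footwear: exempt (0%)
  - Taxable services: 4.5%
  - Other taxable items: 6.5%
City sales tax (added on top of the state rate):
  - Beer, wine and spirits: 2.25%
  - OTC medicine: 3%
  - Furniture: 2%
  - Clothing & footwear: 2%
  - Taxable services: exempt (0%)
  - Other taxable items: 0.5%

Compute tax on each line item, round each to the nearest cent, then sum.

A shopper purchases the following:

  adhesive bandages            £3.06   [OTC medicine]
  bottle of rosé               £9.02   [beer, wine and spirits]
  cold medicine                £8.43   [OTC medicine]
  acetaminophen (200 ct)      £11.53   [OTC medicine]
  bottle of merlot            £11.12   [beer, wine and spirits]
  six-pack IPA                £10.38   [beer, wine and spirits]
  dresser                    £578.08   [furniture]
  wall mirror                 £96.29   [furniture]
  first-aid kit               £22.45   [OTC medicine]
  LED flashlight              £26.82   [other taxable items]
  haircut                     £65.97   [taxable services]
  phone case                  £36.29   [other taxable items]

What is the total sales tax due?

Adhesive bandages £3.06: OTC medicine → 8.75% + 3% city = 11.75% → £0.36
Bottle of rosé £9.02: beer, wine and spirits → 10.25% + 2.25% city = 12.5% → £1.13
Cold medicine £8.43: OTC medicine → 8.75% + 3% city = 11.75% → £0.99
Acetaminophen (200 ct) £11.53: OTC medicine → 8.75% + 3% city = 11.75% → £1.35
Bottle of merlot £11.12: beer, wine and spirits → 10.25% + 2.25% city = 12.5% → £1.39
Six-pack IPA £10.38: beer, wine and spirits → 10.25% + 2.25% city = 12.5% → £1.30
Dresser £578.08: furniture → 5.5% + 2% city = 7.5% → £43.36
Wall mirror £96.29: furniture → 5.5% + 2% city = 7.5% → £7.22
First-aid kit £22.45: OTC medicine → 8.75% + 3% city = 11.75% → £2.64
LED flashlight £26.82: other taxable items → 6.5% + 0.5% city = 7% → £1.88
Haircut £65.97: taxable services → 4.5% + 0% city = 4.5% → £2.97
Phone case £36.29: other taxable items → 6.5% + 0.5% city = 7% → £2.54
Total tax = £0.36 + £1.13 + £0.99 + £1.35 + £1.39 + £1.30 + £43.36 + £7.22 + £2.64 + £1.88 + £2.97 + £2.54 = £67.13

£67.13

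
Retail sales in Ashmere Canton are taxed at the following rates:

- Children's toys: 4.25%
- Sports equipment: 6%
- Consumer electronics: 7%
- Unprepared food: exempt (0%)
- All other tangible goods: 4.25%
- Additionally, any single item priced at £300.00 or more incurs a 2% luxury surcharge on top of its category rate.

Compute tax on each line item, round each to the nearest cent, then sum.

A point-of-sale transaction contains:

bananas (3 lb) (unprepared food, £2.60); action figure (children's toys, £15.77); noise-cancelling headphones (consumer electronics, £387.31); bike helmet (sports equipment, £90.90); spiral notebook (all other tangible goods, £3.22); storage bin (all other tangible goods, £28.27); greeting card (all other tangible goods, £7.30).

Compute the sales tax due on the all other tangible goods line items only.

Spiral notebook £3.22: all other tangible goods → 4.25% → £0.14
Storage bin £28.27: all other tangible goods → 4.25% → £1.20
Greeting card £7.30: all other tangible goods → 4.25% → £0.31
Tax on all other tangible goods = £0.14 + £1.20 + £0.31 = £1.65

£1.65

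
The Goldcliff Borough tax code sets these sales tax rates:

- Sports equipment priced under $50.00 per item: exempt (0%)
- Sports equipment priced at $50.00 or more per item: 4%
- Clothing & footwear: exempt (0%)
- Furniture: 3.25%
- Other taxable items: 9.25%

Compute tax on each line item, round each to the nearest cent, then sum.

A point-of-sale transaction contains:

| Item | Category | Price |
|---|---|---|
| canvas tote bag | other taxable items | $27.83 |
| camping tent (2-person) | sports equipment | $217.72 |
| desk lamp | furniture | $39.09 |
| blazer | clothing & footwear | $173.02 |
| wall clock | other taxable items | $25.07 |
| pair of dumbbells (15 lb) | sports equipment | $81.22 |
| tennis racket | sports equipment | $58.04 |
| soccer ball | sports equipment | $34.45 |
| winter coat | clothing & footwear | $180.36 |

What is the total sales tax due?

$20.44

Canvas tote bag $27.83: other taxable items → 9.25% → $2.57
Camping tent (2-person) $217.72: sports equipment, $50.00 or more → 4% → $8.71
Desk lamp $39.09: furniture → 3.25% → $1.27
Blazer $173.02: clothing & footwear → 0% → $0.00
Wall clock $25.07: other taxable items → 9.25% → $2.32
Pair of dumbbells (15 lb) $81.22: sports equipment, $50.00 or more → 4% → $3.25
Tennis racket $58.04: sports equipment, $50.00 or more → 4% → $2.32
Soccer ball $34.45: sports equipment, under $50.00 → 0% → $0.00
Winter coat $180.36: clothing & footwear → 0% → $0.00
Total tax = $2.57 + $8.71 + $1.27 + $2.32 + $3.25 + $2.32 = $20.44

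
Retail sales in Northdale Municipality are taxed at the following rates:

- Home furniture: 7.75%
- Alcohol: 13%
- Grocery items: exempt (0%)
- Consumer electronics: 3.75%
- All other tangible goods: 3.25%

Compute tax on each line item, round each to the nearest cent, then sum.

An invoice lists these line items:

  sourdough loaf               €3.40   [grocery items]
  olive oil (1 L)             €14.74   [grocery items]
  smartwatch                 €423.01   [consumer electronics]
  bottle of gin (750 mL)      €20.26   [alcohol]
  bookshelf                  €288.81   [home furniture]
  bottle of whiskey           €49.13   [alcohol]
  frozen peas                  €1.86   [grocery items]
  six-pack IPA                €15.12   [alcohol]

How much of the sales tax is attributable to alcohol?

Bottle of gin (750 mL) €20.26: alcohol → 13% → €2.63
Bottle of whiskey €49.13: alcohol → 13% → €6.39
Six-pack IPA €15.12: alcohol → 13% → €1.97
Tax on alcohol = €2.63 + €6.39 + €1.97 = €10.99

€10.99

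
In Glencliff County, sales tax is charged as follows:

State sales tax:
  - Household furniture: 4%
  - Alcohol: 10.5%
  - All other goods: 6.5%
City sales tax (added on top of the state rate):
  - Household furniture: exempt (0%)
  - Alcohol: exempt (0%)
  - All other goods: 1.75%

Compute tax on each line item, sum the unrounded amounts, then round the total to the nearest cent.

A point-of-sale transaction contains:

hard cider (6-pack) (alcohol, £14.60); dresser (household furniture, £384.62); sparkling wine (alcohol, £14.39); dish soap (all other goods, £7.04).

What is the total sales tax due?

Hard cider (6-pack) £14.60: alcohol → 10.5% + 0% city = 10.5% → £1.533
Dresser £384.62: household furniture → 4% + 0% city = 4% → £15.3848
Sparkling wine £14.39: alcohol → 10.5% + 0% city = 10.5% → £1.51095
Dish soap £7.04: all other goods → 6.5% + 1.75% city = 8.25% → £0.5808
Unrounded tax sum = £19.00955 → £19.01

£19.01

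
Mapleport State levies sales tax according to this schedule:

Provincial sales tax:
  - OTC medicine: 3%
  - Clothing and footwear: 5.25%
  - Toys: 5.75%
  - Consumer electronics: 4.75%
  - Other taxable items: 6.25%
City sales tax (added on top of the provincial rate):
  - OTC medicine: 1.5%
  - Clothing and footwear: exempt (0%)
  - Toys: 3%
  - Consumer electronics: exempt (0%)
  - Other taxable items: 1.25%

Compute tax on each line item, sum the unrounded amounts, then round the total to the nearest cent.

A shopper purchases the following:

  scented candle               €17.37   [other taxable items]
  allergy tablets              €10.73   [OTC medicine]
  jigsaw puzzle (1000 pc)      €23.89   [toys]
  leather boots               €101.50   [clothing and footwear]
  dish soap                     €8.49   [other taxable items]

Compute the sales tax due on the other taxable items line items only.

Scented candle €17.37: other taxable items → 6.25% + 1.25% city = 7.5% → €1.30275
Dish soap €8.49: other taxable items → 6.25% + 1.25% city = 7.5% → €0.63675
Tax on other taxable items: unrounded sum = €1.9395 → €1.94

€1.94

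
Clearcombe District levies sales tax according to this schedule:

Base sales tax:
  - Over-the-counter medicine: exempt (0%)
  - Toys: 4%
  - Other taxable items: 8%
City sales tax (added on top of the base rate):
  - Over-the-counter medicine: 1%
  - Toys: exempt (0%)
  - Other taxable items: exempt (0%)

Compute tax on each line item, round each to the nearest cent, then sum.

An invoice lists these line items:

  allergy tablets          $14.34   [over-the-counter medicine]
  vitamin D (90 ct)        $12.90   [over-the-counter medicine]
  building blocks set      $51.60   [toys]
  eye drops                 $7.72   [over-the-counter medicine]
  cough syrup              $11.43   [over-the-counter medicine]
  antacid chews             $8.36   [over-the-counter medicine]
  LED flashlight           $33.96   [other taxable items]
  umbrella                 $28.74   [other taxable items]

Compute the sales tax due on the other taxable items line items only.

LED flashlight $33.96: other taxable items → 8% + 0% city = 8% → $2.72
Umbrella $28.74: other taxable items → 8% + 0% city = 8% → $2.30
Tax on other taxable items = $2.72 + $2.30 = $5.02

$5.02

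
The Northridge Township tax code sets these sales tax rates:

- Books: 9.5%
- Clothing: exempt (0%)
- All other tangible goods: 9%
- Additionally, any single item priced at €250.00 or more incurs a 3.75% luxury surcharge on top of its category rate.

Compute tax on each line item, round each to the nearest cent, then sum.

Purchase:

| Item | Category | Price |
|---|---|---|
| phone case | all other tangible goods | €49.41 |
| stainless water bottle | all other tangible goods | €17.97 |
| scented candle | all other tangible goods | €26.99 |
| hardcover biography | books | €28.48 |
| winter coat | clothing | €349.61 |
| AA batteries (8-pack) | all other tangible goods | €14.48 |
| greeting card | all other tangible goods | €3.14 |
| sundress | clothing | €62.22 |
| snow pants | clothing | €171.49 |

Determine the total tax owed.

€25.90

Phone case €49.41: all other tangible goods → 9% → €4.45
Stainless water bottle €17.97: all other tangible goods → 9% → €1.62
Scented candle €26.99: all other tangible goods → 9% → €2.43
Hardcover biography €28.48: books → 9.5% → €2.71
Winter coat €349.61: clothing → 0% + 3.75% surcharge = 3.75% → €13.11
AA batteries (8-pack) €14.48: all other tangible goods → 9% → €1.30
Greeting card €3.14: all other tangible goods → 9% → €0.28
Sundress €62.22: clothing → 0% → €0.00
Snow pants €171.49: clothing → 0% → €0.00
Total tax = €4.45 + €1.62 + €2.43 + €2.71 + €13.11 + €1.30 + €0.28 = €25.90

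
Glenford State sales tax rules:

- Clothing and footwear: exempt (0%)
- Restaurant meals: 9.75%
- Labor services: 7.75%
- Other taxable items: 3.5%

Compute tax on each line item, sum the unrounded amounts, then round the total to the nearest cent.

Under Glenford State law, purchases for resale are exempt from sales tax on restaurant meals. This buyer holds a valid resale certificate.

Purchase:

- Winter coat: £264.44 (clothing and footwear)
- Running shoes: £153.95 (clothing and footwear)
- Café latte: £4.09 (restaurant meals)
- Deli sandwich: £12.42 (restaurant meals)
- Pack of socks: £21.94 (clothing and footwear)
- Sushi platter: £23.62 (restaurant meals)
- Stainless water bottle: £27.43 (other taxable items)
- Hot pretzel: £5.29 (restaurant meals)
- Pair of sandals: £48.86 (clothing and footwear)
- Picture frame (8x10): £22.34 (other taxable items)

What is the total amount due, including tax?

Winter coat £264.44: clothing and footwear → 0% → £0.00
Running shoes £153.95: clothing and footwear → 0% → £0.00
Café latte £4.09: restaurant meals, buyer-exempt → 0% → £0.00
Deli sandwich £12.42: restaurant meals, buyer-exempt → 0% → £0.00
Pack of socks £21.94: clothing and footwear → 0% → £0.00
Sushi platter £23.62: restaurant meals, buyer-exempt → 0% → £0.00
Stainless water bottle £27.43: other taxable items → 3.5% → £0.96005
Hot pretzel £5.29: restaurant meals, buyer-exempt → 0% → £0.00
Pair of sandals £48.86: clothing and footwear → 0% → £0.00
Picture frame (8x10) £22.34: other taxable items → 3.5% → £0.7819
Subtotal = £584.38; unrounded tax = £1.74195 → £1.74; total due = £586.12

£586.12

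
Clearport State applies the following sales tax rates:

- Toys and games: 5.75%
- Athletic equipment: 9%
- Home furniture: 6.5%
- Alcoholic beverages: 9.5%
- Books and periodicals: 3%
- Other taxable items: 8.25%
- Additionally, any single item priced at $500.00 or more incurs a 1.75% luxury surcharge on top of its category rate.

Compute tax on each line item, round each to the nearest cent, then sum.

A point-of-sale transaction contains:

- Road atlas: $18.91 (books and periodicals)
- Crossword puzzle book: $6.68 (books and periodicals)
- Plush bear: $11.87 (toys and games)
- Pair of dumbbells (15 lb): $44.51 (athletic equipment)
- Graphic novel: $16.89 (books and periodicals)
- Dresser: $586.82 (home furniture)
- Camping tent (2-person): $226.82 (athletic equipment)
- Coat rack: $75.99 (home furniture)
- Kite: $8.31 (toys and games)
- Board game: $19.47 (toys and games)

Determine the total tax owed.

Road atlas $18.91: books and periodicals → 3% → $0.57
Crossword puzzle book $6.68: books and periodicals → 3% → $0.20
Plush bear $11.87: toys and games → 5.75% → $0.68
Pair of dumbbells (15 lb) $44.51: athletic equipment → 9% → $4.01
Graphic novel $16.89: books and periodicals → 3% → $0.51
Dresser $586.82: home furniture → 6.5% + 1.75% surcharge = 8.25% → $48.41
Camping tent (2-person) $226.82: athletic equipment → 9% → $20.41
Coat rack $75.99: home furniture → 6.5% → $4.94
Kite $8.31: toys and games → 5.75% → $0.48
Board game $19.47: toys and games → 5.75% → $1.12
Total tax = $0.57 + $0.20 + $0.68 + $4.01 + $0.51 + $48.41 + $20.41 + $4.94 + $0.48 + $1.12 = $81.33

$81.33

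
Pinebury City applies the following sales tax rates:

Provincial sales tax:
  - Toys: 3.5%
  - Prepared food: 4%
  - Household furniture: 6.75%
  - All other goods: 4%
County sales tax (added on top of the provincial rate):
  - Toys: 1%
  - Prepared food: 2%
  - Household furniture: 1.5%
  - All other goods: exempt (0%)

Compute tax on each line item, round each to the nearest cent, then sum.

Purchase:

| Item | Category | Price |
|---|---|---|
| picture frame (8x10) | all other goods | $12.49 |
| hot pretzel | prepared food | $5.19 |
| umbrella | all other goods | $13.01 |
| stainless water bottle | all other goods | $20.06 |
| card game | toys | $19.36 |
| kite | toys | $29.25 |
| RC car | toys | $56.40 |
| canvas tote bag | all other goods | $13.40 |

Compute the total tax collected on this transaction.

Picture frame (8x10) $12.49: all other goods → 4% + 0% county = 4% → $0.50
Hot pretzel $5.19: prepared food → 4% + 2% county = 6% → $0.31
Umbrella $13.01: all other goods → 4% + 0% county = 4% → $0.52
Stainless water bottle $20.06: all other goods → 4% + 0% county = 4% → $0.80
Card game $19.36: toys → 3.5% + 1% county = 4.5% → $0.87
Kite $29.25: toys → 3.5% + 1% county = 4.5% → $1.32
RC car $56.40: toys → 3.5% + 1% county = 4.5% → $2.54
Canvas tote bag $13.40: all other goods → 4% + 0% county = 4% → $0.54
Total tax = $0.50 + $0.31 + $0.52 + $0.80 + $0.87 + $1.32 + $2.54 + $0.54 = $7.40

$7.40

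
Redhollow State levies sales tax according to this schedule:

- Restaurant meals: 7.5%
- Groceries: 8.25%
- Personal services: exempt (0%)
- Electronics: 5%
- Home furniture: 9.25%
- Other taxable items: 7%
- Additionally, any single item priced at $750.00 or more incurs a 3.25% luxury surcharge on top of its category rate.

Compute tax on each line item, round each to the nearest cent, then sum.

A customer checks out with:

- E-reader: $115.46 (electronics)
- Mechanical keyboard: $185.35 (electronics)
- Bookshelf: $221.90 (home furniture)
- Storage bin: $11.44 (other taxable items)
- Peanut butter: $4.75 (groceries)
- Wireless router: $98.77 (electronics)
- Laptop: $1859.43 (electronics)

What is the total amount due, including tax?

$2692.20

E-reader $115.46: electronics → 5% → $5.77
Mechanical keyboard $185.35: electronics → 5% → $9.27
Bookshelf $221.90: home furniture → 9.25% → $20.53
Storage bin $11.44: other taxable items → 7% → $0.80
Peanut butter $4.75: groceries → 8.25% → $0.39
Wireless router $98.77: electronics → 5% → $4.94
Laptop $1859.43: electronics → 5% + 3.25% surcharge = 8.25% → $153.40
Subtotal = $2497.10; tax = $195.10; total due = $2692.20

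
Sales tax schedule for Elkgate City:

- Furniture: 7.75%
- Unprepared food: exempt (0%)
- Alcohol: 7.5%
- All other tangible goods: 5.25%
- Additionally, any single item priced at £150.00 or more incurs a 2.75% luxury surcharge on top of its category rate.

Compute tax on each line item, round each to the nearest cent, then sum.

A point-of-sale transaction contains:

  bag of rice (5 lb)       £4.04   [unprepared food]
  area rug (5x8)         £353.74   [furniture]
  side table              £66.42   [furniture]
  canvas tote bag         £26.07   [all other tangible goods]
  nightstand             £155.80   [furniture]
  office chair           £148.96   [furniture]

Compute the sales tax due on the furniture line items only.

Area rug (5x8) £353.74: furniture → 7.75% + 2.75% surcharge = 10.5% → £37.14
Side table £66.42: furniture → 7.75% → £5.15
Nightstand £155.80: furniture → 7.75% + 2.75% surcharge = 10.5% → £16.36
Office chair £148.96: furniture → 7.75% → £11.54
Tax on furniture = £37.14 + £5.15 + £16.36 + £11.54 = £70.19

£70.19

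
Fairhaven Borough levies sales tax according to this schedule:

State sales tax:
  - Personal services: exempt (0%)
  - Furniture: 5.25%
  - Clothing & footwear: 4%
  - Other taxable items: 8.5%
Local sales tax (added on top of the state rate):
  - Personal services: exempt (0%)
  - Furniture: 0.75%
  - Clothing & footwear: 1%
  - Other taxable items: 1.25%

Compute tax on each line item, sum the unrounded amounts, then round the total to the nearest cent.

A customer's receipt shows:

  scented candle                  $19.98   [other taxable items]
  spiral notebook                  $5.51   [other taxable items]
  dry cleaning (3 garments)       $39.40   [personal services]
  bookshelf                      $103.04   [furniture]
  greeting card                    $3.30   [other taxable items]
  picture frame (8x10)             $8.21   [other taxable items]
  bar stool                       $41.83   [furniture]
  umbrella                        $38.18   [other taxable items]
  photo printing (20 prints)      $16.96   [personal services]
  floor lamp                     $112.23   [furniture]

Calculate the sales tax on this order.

Scented candle $19.98: other taxable items → 8.5% + 1.25% local = 9.75% → $1.94805
Spiral notebook $5.51: other taxable items → 8.5% + 1.25% local = 9.75% → $0.537225
Dry cleaning (3 garments) $39.40: personal services → 0% + 0% local = 0% → $0.00
Bookshelf $103.04: furniture → 5.25% + 0.75% local = 6% → $6.1824
Greeting card $3.30: other taxable items → 8.5% + 1.25% local = 9.75% → $0.32175
Picture frame (8x10) $8.21: other taxable items → 8.5% + 1.25% local = 9.75% → $0.800475
Bar stool $41.83: furniture → 5.25% + 0.75% local = 6% → $2.5098
Umbrella $38.18: other taxable items → 8.5% + 1.25% local = 9.75% → $3.72255
Photo printing (20 prints) $16.96: personal services → 0% + 0% local = 0% → $0.00
Floor lamp $112.23: furniture → 5.25% + 0.75% local = 6% → $6.7338
Unrounded tax sum = $22.75605 → $22.76

$22.76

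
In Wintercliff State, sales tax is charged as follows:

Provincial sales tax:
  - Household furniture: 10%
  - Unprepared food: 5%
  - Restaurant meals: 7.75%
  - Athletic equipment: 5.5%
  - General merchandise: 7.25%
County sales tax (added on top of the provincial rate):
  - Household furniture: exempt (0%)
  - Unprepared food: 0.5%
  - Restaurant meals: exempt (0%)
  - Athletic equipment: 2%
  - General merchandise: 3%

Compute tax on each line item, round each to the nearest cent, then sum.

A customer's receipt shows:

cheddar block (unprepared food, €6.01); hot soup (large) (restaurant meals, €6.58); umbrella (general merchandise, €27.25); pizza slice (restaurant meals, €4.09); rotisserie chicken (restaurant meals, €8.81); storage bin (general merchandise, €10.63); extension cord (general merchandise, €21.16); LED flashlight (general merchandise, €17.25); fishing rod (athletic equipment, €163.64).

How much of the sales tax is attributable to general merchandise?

Umbrella €27.25: general merchandise → 7.25% + 3% county = 10.25% → €2.79
Storage bin €10.63: general merchandise → 7.25% + 3% county = 10.25% → €1.09
Extension cord €21.16: general merchandise → 7.25% + 3% county = 10.25% → €2.17
LED flashlight €17.25: general merchandise → 7.25% + 3% county = 10.25% → €1.77
Tax on general merchandise = €2.79 + €1.09 + €2.17 + €1.77 = €7.82

€7.82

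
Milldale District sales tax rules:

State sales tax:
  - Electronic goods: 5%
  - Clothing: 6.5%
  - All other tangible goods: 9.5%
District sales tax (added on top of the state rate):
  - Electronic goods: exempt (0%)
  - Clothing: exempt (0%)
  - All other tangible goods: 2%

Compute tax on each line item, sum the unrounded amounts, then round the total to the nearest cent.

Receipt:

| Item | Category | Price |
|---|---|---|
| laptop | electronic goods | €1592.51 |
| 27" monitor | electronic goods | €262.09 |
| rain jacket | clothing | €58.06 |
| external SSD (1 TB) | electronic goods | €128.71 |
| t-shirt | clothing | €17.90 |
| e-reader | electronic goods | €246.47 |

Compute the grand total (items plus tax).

€2422.17

Laptop €1592.51: electronic goods → 5% + 0% district = 5% → €79.6255
27" monitor €262.09: electronic goods → 5% + 0% district = 5% → €13.1045
Rain jacket €58.06: clothing → 6.5% + 0% district = 6.5% → €3.7739
External SSD (1 TB) €128.71: electronic goods → 5% + 0% district = 5% → €6.4355
T-shirt €17.90: clothing → 6.5% + 0% district = 6.5% → €1.1635
E-reader €246.47: electronic goods → 5% + 0% district = 5% → €12.3235
Subtotal = €2305.74; unrounded tax = €116.4264 → €116.43; total due = €2422.17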